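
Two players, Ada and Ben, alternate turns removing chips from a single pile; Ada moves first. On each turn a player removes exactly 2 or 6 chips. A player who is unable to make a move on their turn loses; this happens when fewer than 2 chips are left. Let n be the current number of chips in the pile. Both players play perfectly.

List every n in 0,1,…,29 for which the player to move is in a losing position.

Work bottom-up. With no move the player to move loses. Otherwise the position is W if at least one move leads to an L position for the opponent, and L if every move leads to a W.
n=0: no move → L
n=1: no move → L
n=2: reaches L-position 0 → W
n=3: reaches L-position 1 → W
n=4: only reaches 2(W), which is W → L
n=5: only reaches 3(W), which is W → L
n=6: reaches L-position 4 → W
n=7: reaches L-position 5 → W
n=8: only reaches 6(W), 2(W), all W → L
n=9: only reaches 7(W), 3(W), all W → L
n=10: reaches L-position 8 → W
n=11: reaches L-position 9 → W
n=12: only reaches 10(W), 6(W), all W → L
n=13: only reaches 11(W), 7(W), all W → L
n=14: reaches L-position 12 → W
n=15: reaches L-position 13 → W
n=16: only reaches 14(W), 10(W), all W → L
n=17: only reaches 15(W), 11(W), all W → L
n=18: reaches L-position 16 → W
n=19: reaches L-position 17 → W
n=20: only reaches 18(W), 14(W), all W → L
n=21: only reaches 19(W), 15(W), all W → L
n=22: reaches L-position 20 → W
n=23: reaches L-position 21 → W
n=24: only reaches 22(W), 18(W), all W → L
n=25: only reaches 23(W), 19(W), all W → L
n=26: reaches L-position 24 → W
n=27: reaches L-position 25 → W
n=28: only reaches 26(W), 22(W), all W → L
n=29: only reaches 27(W), 23(W), all W → L
The losing starting values of n are exactly the entries labelled L in this table (16 of them).

0, 1, 4, 5, 8, 9, 12, 13, 16, 17, 20, 21, 24, 25, 28, 29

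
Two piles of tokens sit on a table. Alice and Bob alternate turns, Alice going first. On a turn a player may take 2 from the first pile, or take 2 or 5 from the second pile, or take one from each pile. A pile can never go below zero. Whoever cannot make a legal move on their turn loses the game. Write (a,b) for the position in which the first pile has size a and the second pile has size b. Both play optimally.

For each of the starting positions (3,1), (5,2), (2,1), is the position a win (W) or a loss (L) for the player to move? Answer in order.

(3,1): L, (5,2): W, (2,1): W

Compute win/loss labels from the base case upward. A position with no move is L. Any other position is W if it can reach an L in one move, else L.
No move ever increases a pile, so every position that can arise here has a ≤ 5 and b ≤ 2; it is enough to label the cells with 0 ≤ a ≤ 5 and 0 ≤ b ≤ 2.
Every move lowers a or b (never raises either), so fill the grid row by row in increasing a, and left to right within a row: each cell's successors are then already labelled.
      b=0  b=1  b=2
a=0:    L    L    W
a=1:    L    W    W
a=2:    W    W    L
a=3:    W    L    L
a=4:    L    L    W
a=5:    L    W    W
Cells with no legal move (terminal, hence L): (0,0), (0,1), (1,0).
The remaining L cells, each justified by listing all of its moves:
(2,2): only reaches (0,2)(W), (2,0)(W), (1,1)(W), all W → L
(3,1): only reaches (1,1)(W), (2,0)(W), all W → L
(3,2): only reaches (1,2)(W), (3,0)(W), (2,1)(W), all W → L
(4,0): only reaches (2,0)(W), which is W → L
(4,1): only reaches (2,1)(W), (3,0)(W), all W → L
(5,0): only reaches (3,0)(W), which is W → L
Every other cell has at least one move into one of the L cells above, so it is W.
(3,1): one of the L cells justified above, so L
(5,2): the move to (3,2) reaches an L cell, so W
(2,1): the move to (0,1) reaches an L cell, so W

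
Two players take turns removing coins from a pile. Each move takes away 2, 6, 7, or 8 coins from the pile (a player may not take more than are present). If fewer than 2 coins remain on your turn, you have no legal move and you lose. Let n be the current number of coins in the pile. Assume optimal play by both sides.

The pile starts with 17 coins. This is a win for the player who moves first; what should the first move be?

Positions with no move are L. A position that does have a move is losing for the player to move precisely when every available move leads to a winning position for the opponent. Fill in the labels:
n=0: no move → L
n=1: no move → L
n=2: can move to 0, which is L ⇒ W
n=3: can move to 1, which is L ⇒ W
n=4: the only move is to 2(W), a W ⇒ L
n=5: the only move is to 3(W), a W ⇒ L
n=6: can move to 4, which is L ⇒ W
n=7: can move to 5, which is L ⇒ W
n=8: can move to 1, which is L ⇒ W
n=9: can move to 1, which is L ⇒ W
n=10: can move to 4, which is L ⇒ W
n=11: can move to 5, which is L ⇒ W
n=12: can move to 5, which is L ⇒ W
n=13: can move to 5, which is L ⇒ W
n=14: moves to 12(W), 8(W), 7(W), 6(W); every one is W ⇒ L
n=15: moves to 13(W), 9(W), 8(W), 7(W); every one is W ⇒ L
n=16: can move to 14, which is L ⇒ W
n=17: can move to 15, which is L ⇒ W
From 17, the L positions reachable in one move are: 15.

Remove 2, leaving 15.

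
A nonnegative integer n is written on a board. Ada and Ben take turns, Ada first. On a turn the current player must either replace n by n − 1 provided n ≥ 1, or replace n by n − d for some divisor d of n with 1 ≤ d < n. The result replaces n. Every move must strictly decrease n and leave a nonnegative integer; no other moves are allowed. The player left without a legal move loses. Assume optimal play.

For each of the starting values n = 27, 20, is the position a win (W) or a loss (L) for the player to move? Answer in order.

27: L, 20: W

Positions with no move are L. A position that does have a move is losing for the player to move precisely when every available move leads to a winning position for the opponent. Fill in the labels:
n=0: no move → L
n=1: W (go to 0, an L position)
n=2: L (sole option 1(W) is W)
n=3: W (go to 2, an L position)
n=4: W (go to 2, an L position)
n=5: L (sole option 4(W) is W)
n=6: W (go to 5, an L position)
n=7: L (sole option 6(W) is W)
n=8: W (go to 7, an L position)
n=9: L (options 6(W), 8(W) are all W)
n=10: W (go to 5, an L position)
n=11: L (sole option 10(W) is W)
n=12: W (go to 9, an L position)
n=13: L (sole option 12(W) is W)
n=14: W (go to 7, an L position)
n=15: L (options 10(W), 12(W), 14(W) are all W)
n=16: W (go to 15, an L position)
n=17: L (sole option 16(W) is W)
n=18: W (go to 9, an L position)
n=19: L (sole option 18(W) is W)
n=20: W (go to 15, an L position)
n=21: L (options 14(W), 18(W), 20(W) are all W)
n=22: W (go to 11, an L position)
n=23: L (sole option 22(W) is W)
n=24: W (go to 21, an L position)
n=25: L (options 20(W), 24(W) are all W)
n=26: W (go to 13, an L position)
n=27: L (options 18(W), 24(W), 26(W) are all W)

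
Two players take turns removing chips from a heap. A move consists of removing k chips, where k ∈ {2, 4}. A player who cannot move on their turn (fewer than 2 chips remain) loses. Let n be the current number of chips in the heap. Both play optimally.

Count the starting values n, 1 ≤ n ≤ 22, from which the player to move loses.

Build the W/L table. Terminal = L. A non-terminal position is W if it has a move to some L; otherwise it is L.
n=0: no move → L
n=1: no move → L
n=2: reaches L-position 0 → W
n=3: reaches L-position 1 → W
n=4: reaches L-position 0 → W
n=5: reaches L-position 1 → W
n=6: only reaches 4(W), 2(W), all W → L
n=7: only reaches 5(W), 3(W), all W → L
n=8: reaches L-position 6 → W
n=9: reaches L-position 7 → W
n=10: reaches L-position 6 → W
n=11: reaches L-position 7 → W
n=12: only reaches 10(W), 8(W), all W → L
n=13: only reaches 11(W), 9(W), all W → L
n=14: reaches L-position 12 → W
n=15: reaches L-position 13 → W
n=16: reaches L-position 12 → W
n=17: reaches L-position 13 → W
n=18: only reaches 16(W), 14(W), all W → L
n=19: only reaches 17(W), 15(W), all W → L
n=20: reaches L-position 18 → W
n=21: reaches L-position 19 → W
n=22: reaches L-position 18 → W
L entries with 1 ≤ n ≤ 22 (n=0 is outside the asked range and is not counted): n = 1, 6, 7, 12, 13, 18, 19; that makes 7.

7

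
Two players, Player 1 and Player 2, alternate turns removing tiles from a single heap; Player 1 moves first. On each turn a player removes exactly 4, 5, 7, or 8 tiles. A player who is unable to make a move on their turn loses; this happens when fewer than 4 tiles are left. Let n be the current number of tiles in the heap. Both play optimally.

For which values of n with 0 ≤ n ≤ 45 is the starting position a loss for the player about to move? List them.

Label each position W (a win for the player to move) or L (a loss). A position with no legal move is L; any other position is W exactly when some move reaches an L, and L when every move reaches a W.
n=0: no move → L
n=1: no move → L
n=2: no move → L
n=3: no move → L
n=4: reaches L-position 0 → W
n=5: reaches L-position 1 → W
n=6: reaches L-position 2 → W
n=7: reaches L-position 3 → W
n=8: reaches L-position 3 → W
n=9: reaches L-position 2 → W
n=10: reaches L-position 3 → W
n=11: reaches L-position 3 → W
n=12: only reaches 8(W), 7(W), 5(W), 4(W), all W → L
n=13: only reaches 9(W), 8(W), 6(W), 5(W), all W → L
n=14: only reaches 10(W), 9(W), 7(W), 6(W), all W → L
n=15: only reaches 11(W), 10(W), 8(W), 7(W), all W → L
n=16: reaches L-position 12 → W
n=17: reaches L-position 13 → W
n=18: reaches L-position 14 → W
n=19: reaches L-position 15 → W
n=20: reaches L-position 15 → W
n=21: reaches L-position 14 → W
n=22: reaches L-position 15 → W
n=23: reaches L-position 15 → W
n=24: only reaches 20(W), 19(W), 17(W), 16(W), all W → L
n=25: only reaches 21(W), 20(W), 18(W), 17(W), all W → L
n=26: only reaches 22(W), 21(W), 19(W), 18(W), all W → L
n=27: only reaches 23(W), 22(W), 20(W), 19(W), all W → L
n=28: reaches L-position 24 → W
n=29: reaches L-position 25 → W
n=30: reaches L-position 26 → W
n=31: reaches L-position 27 → W
n=32: reaches L-position 27 → W
n=33: reaches L-position 26 → W
n=34: reaches L-position 27 → W
n=35: reaches L-position 27 → W
n=36: only reaches 32(W), 31(W), 29(W), 28(W), all W → L
n=37: only reaches 33(W), 32(W), 30(W), 29(W), all W → L
n=38: only reaches 34(W), 33(W), 31(W), 30(W), all W → L
n=39: only reaches 35(W), 34(W), 32(W), 31(W), all W → L
n=40: reaches L-position 36 → W
n=41: reaches L-position 37 → W
n=42: reaches L-position 38 → W
n=43: reaches L-position 39 → W
n=44: reaches L-position 39 → W
n=45: reaches L-position 38 → W
The losing starting values of n are exactly the entries labelled L in this table (16 of them).

0, 1, 2, 3, 12, 13, 14, 15, 24, 25, 26, 27, 36, 37, 38, 39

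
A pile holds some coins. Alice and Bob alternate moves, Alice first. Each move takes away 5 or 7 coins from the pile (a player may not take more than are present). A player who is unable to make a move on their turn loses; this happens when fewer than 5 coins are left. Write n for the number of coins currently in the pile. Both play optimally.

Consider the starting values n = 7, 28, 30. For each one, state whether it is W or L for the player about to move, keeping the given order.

7: W, 28: L, 30: W

Work bottom-up. With no move the player to move loses. Otherwise the position is W if at least one move leads to an L position for the opponent, and L if every move leads to a W.
n=0: no move → L
n=1: no move → L
n=2: no move → L
n=3: no move → L
n=4: no move → L
n=5: →0(L), so W
n=6: →1(L), so W
n=7: →2(L), so W
n=8: →3(L), so W
n=9: →4(L), so W
n=10: →3(L), so W
n=11: →4(L), so W
n=12: →7(W), 5(W) — all W, so L
n=13: →8(W), 6(W) — all W, so L
n=14: →9(W), 7(W) — all W, so L
n=15: →10(W), 8(W) — all W, so L
n=16: →11(W), 9(W) — all W, so L
n=17: →12(L), so W
n=18: →13(L), so W
n=19: →14(L), so W
n=20: →15(L), so W
n=21: →16(L), so W
n=22: →15(L), so W
n=23: →16(L), so W
n=24: →19(W), 17(W) — all W, so L
n=25: →20(W), 18(W) — all W, so L
n=26: →21(W), 19(W) — all W, so L
n=27: →22(W), 20(W) — all W, so L
n=28: →23(W), 21(W) — all W, so L
n=29: →24(L), so W
n=30: →25(L), so W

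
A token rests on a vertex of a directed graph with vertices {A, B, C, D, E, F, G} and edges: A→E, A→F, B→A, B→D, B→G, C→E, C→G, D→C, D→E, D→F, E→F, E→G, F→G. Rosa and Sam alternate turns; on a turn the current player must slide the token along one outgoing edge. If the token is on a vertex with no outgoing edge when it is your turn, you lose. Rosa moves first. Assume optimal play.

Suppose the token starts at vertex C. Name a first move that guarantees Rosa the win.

Use the standard recursion: the mover loses at a terminal position; elsewhere, the mover wins exactly when some move hands the opponent an L position.
Every edge goes from a vertex to one that appears earlier in the order G, F, E, C, A, D, B, so processing vertices in that order labels each vertex after all of its successors.
G: no outgoing edge → L
F: can move to G, which is L ⇒ W
E: can move to G, which is L ⇒ W
C: can move to G, which is L ⇒ W
A: moves to E(W), F(W); every one is W ⇒ L
D: moves to C(W), E(W), F(W); every one is W ⇒ L
B: can move to D, which is L ⇒ W
From C, the L positions reachable in one move are: G.

Move to G.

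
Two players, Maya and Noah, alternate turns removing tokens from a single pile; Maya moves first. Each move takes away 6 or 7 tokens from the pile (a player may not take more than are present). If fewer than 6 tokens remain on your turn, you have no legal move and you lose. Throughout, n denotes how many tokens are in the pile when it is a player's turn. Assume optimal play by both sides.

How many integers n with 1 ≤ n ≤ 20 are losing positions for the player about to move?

11

Build the W/L table. Terminal = L. A non-terminal position is W if it has a move to some L; otherwise it is L.
n=0: no move → L
n=1: no move → L
n=2: no move → L
n=3: no move → L
n=4: no move → L
n=5: no move → L
n=6: reaches L-position 0 → W
n=7: reaches L-position 1 → W
n=8: reaches L-position 2 → W
n=9: reaches L-position 3 → W
n=10: reaches L-position 4 → W
n=11: reaches L-position 5 → W
n=12: reaches L-position 5 → W
n=13: only reaches 7(W), 6(W), all W → L
n=14: only reaches 8(W), 7(W), all W → L
n=15: only reaches 9(W), 8(W), all W → L
n=16: only reaches 10(W), 9(W), all W → L
n=17: only reaches 11(W), 10(W), all W → L
n=18: only reaches 12(W), 11(W), all W → L
n=19: reaches L-position 13 → W
n=20: reaches L-position 14 → W
L entries with 1 ≤ n ≤ 20 (n=0 is outside the asked range and is not counted): n = 1, 2, 3, 4, 5, 13, 14, 15, 16, 17, 18; that makes 11.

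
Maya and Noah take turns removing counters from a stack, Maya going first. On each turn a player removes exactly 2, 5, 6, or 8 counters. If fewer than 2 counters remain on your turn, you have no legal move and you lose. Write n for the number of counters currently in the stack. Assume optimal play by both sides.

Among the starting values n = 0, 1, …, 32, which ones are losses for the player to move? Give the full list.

0, 1, 4, 11, 14, 15, 18, 25, 28, 29, 32

Compute win/loss labels from the base case upward. A position with no move is L. Any other position is W if it can reach an L in one move, else L.
n=0: no move → L
n=1: no move → L
n=2: W (go to 0, an L position)
n=3: W (go to 1, an L position)
n=4: L (sole option 2(W) is W)
n=5: W (go to 0, an L position)
n=6: W (go to 4, an L position)
n=7: W (go to 1, an L position)
n=8: W (go to 0, an L position)
n=9: W (go to 4, an L position)
n=10: W (go to 4, an L position)
n=11: L (options 9(W), 6(W), 5(W), 3(W) are all W)
n=12: W (go to 4, an L position)
n=13: W (go to 11, an L position)
n=14: L (options 12(W), 9(W), 8(W), 6(W) are all W)
n=15: L (options 13(W), 10(W), 9(W), 7(W) are all W)
n=16: W (go to 14, an L position)
n=17: W (go to 15, an L position)
n=18: L (options 16(W), 13(W), 12(W), 10(W) are all W)
n=19: W (go to 14, an L position)
n=20: W (go to 18, an L position)
n=21: W (go to 15, an L position)
n=22: W (go to 14, an L position)
n=23: W (go to 18, an L position)
n=24: W (go to 18, an L position)
n=25: L (options 23(W), 20(W), 19(W), 17(W) are all W)
n=26: W (go to 18, an L position)
n=27: W (go to 25, an L position)
n=28: L (options 26(W), 23(W), 22(W), 20(W) are all W)
n=29: L (options 27(W), 24(W), 23(W), 21(W) are all W)
n=30: W (go to 28, an L position)
n=31: W (go to 29, an L position)
n=32: L (options 30(W), 27(W), 26(W), 24(W) are all W)
The losing starting values of n are exactly the entries labelled L in this table (11 of them).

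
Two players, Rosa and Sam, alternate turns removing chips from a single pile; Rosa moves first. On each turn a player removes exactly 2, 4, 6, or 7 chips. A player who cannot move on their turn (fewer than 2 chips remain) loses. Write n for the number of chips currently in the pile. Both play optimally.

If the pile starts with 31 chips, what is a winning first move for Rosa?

Build the W/L table. Terminal = L. A non-terminal position is W if it has a move to some L; otherwise it is L.
n=0: no move → L
n=1: no move → L
n=2: can move to 0, which is L ⇒ W
n=3: can move to 1, which is L ⇒ W
n=4: can move to 0, which is L ⇒ W
n=5: can move to 1, which is L ⇒ W
n=6: can move to 0, which is L ⇒ W
n=7: can move to 1, which is L ⇒ W
n=8: can move to 1, which is L ⇒ W
n=9: moves to 7(W), 5(W), 3(W), 2(W); every one is W ⇒ L
n=10: moves to 8(W), 6(W), 4(W), 3(W); every one is W ⇒ L
n=11: can move to 9, which is L ⇒ W
n=12: can move to 10, which is L ⇒ W
n=13: can move to 9, which is L ⇒ W
n=14: can move to 10, which is L ⇒ W
n=15: can move to 9, which is L ⇒ W
n=16: can move to 10, which is L ⇒ W
n=17: can move to 10, which is L ⇒ W
n=18: moves to 16(W), 14(W), 12(W), 11(W); every one is W ⇒ L
n=19: moves to 17(W), 15(W), 13(W), 12(W); every one is W ⇒ L
n=20: can move to 18, which is L ⇒ W
n=21: can move to 19, which is L ⇒ W
n=22: can move to 18, which is L ⇒ W
n=23: can move to 19, which is L ⇒ W
n=24: can move to 18, which is L ⇒ W
n=25: can move to 19, which is L ⇒ W
n=26: can move to 19, which is L ⇒ W
n=27: moves to 25(W), 23(W), 21(W), 20(W); every one is W ⇒ L
n=28: moves to 26(W), 24(W), 22(W), 21(W); every one is W ⇒ L
n=29: can move to 27, which is L ⇒ W
n=30: can move to 28, which is L ⇒ W
n=31: can move to 27, which is L ⇒ W
From 31, the L positions reachable in one move are: 27.

Remove 4, leaving 27.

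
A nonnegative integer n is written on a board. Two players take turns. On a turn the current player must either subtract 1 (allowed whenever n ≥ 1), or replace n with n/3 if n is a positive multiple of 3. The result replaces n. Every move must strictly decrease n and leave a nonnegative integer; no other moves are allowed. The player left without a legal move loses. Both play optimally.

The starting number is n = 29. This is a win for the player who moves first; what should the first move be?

Work bottom-up. With no move the player to move loses. Otherwise the position is W if at least one move leads to an L position for the opponent, and L if every move leads to a W.
n=0: no move → L
n=1: →0(L), so W
n=2: →1(W) only, which is W, so L
n=3: →2(L), so W
n=4: →3(W) only, which is W, so L
n=5: →4(L), so W
n=6: →2(L), so W
n=7: →6(W) only, which is W, so L
n=8: →7(L), so W
n=9: →3(W), 8(W) — all W, so L
n=10: →9(L), so W
n=11: →10(W) only, which is W, so L
n=12: →4(L), so W
n=13: →12(W) only, which is W, so L
n=14: →13(L), so W
n=15: →5(W), 14(W) — all W, so L
n=16: →15(L), so W
n=17: →16(W) only, which is W, so L
n=18: →17(L), so W
n=19: →18(W) only, which is W, so L
n=20: →19(L), so W
n=21: →7(L), so W
n=22: →21(W) only, which is W, so L
n=23: →22(L), so W
n=24: →8(W), 23(W) — all W, so L
n=25: →24(L), so W
n=26: →25(W) only, which is W, so L
n=27: →9(L), so W
n=28: →27(W) only, which is W, so L
n=29: →28(L), so W
From 29, the L positions reachable in one move are: 28.

Move to 28.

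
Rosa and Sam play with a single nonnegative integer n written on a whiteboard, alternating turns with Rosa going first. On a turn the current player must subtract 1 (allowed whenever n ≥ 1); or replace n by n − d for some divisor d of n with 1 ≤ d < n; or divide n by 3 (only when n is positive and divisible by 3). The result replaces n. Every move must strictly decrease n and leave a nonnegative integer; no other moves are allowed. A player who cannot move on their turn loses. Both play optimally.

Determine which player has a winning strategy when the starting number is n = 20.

Work bottom-up. With no move the player to move loses. Otherwise the position is W if at least one move leads to an L position for the opponent, and L if every move leads to a W.
n=0: no move → L
n=1: W (go to 0, an L position)
n=2: L (sole option 1(W) is W)
n=3: W (go to 2, an L position)
n=4: W (go to 2, an L position)
n=5: L (sole option 4(W) is W)
n=6: W (go to 2, an L position)
n=7: L (sole option 6(W) is W)
n=8: W (go to 7, an L position)
n=9: L (options 3(W), 6(W), 8(W) are all W)
n=10: W (go to 5, an L position)
n=11: L (sole option 10(W) is W)
n=12: W (go to 9, an L position)
n=13: L (sole option 12(W) is W)
n=14: W (go to 7, an L position)
n=15: W (go to 5, an L position)
n=16: L (options 8(W), 12(W), 14(W), 15(W) are all W)
n=17: W (go to 16, an L position)
n=18: W (go to 9, an L position)
n=19: L (sole option 18(W) is W)
n=20: W (go to 16, an L position)
The starting position 20 is W: Rosa should move to 16, handing over an L position.

Rosa wins.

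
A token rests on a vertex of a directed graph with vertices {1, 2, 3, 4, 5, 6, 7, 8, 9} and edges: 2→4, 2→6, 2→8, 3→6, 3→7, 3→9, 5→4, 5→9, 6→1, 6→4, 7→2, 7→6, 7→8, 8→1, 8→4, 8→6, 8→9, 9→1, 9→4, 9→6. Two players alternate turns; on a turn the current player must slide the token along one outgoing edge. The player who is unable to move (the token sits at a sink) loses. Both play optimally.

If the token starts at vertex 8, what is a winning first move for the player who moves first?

Move to 4.

Label each position W (a win for the player to move) or L (a loss). A position with no legal move is L; any other position is W exactly when some move reaches an L, and L when every move reaches a W.
Every edge goes from a vertex to one that appears earlier in the order 1, 4, 6, 9, 8, 2, 7, 5, 3, so processing vertices in that order labels each vertex after all of its successors.
1: no outgoing edge → L
4: no outgoing edge → L
6: →4(L), so W
9: →4(L), so W
8: →4(L), so W
2: →4(L), so W
7: →2(W), 8(W), 6(W) — all W, so L
5: →4(L), so W
3: →7(L), so W
From 8, the L positions reachable in one move are: 4, 1. Any move reaching one of these is winning.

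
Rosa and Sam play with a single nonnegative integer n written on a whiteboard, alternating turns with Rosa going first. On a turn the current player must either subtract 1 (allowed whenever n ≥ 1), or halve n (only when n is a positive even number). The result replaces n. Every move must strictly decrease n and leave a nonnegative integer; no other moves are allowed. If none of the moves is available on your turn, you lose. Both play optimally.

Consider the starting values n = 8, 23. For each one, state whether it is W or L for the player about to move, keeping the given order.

8: W, 23: L

Label each position W (a win for the player to move) or L (a loss). A position with no legal move is L; any other position is W exactly when some move reaches an L, and L when every move reaches a W.
n=0: no move → L
n=1: W (go to 0, an L position)
n=2: L (sole option 1(W) is W)
n=3: W (go to 2, an L position)
n=4: W (go to 2, an L position)
n=5: L (sole option 4(W) is W)
n=6: W (go to 5, an L position)
n=7: L (sole option 6(W) is W)
n=8: W (go to 7, an L position)
n=9: L (sole option 8(W) is W)
n=10: W (go to 5, an L position)
n=11: L (sole option 10(W) is W)
n=12: W (go to 11, an L position)
n=13: L (sole option 12(W) is W)
n=14: W (go to 7, an L position)
n=15: L (sole option 14(W) is W)
n=16: W (go to 15, an L position)
n=17: L (sole option 16(W) is W)
n=18: W (go to 9, an L position)
n=19: L (sole option 18(W) is W)
n=20: W (go to 19, an L position)
n=21: L (sole option 20(W) is W)
n=22: W (go to 11, an L position)
n=23: L (sole option 22(W) is W)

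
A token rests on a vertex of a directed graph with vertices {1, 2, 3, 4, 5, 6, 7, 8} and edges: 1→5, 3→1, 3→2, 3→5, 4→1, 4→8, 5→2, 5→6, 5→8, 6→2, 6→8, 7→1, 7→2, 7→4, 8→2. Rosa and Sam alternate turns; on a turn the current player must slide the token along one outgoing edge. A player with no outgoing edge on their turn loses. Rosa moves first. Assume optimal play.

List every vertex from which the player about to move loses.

Use the standard recursion: the mover loses at a terminal position; elsewhere, the mover wins exactly when some move hands the opponent an L position.
Every edge goes from a vertex to one that appears earlier in the order 2, 8, 6, 5, 1, 3, 4, 7, so processing vertices in that order labels each vertex after all of its successors.
2: no outgoing edge → L
8: reaches L-position 2 → W
6: reaches L-position 2 → W
5: reaches L-position 2 → W
1: only reaches 5(W), which is W → L
3: reaches L-position 1 → W
4: reaches L-position 1 → W
7: reaches L-position 1 → W
Reading off the rows marked L gives the requested list; there are 2 such vertices.

1, 2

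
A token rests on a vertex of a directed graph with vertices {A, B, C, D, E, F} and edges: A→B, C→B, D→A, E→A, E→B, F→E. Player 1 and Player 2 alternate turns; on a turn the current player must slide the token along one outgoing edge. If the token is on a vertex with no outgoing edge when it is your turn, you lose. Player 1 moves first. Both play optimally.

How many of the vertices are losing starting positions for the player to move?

Build the W/L table. Terminal = L. A non-terminal position is W if it has a move to some L; otherwise it is L.
Every edge goes from a vertex to one that appears earlier in the order B, A, E, D, C, F, so processing vertices in that order labels each vertex after all of its successors.
B: no outgoing edge → L
A: reaches L-position B → W
E: reaches L-position B → W
D: only reaches A(W), which is W → L
C: reaches L-position B → W
F: only reaches E(W), which is W → L
The L vertices are B, D, F; that is 3 in all.

3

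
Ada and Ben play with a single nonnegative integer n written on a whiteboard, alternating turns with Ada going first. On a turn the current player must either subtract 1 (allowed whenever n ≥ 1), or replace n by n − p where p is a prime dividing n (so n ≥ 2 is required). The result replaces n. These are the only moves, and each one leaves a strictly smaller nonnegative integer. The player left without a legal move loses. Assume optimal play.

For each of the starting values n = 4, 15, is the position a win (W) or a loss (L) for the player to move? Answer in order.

4: L, 15: W

Work bottom-up. With no move the player to move loses. Otherwise the position is W if at least one move leads to an L position for the opponent, and L if every move leads to a W.
n=0: no move → L
n=1: can move to 0, which is L ⇒ W
n=2: can move to 0, which is L ⇒ W
n=3: can move to 0, which is L ⇒ W
n=4: moves to 2(W), 3(W); every one is W ⇒ L
n=5: can move to 0, which is L ⇒ W
n=6: can move to 4, which is L ⇒ W
n=7: can move to 0, which is L ⇒ W
n=8: moves to 6(W), 7(W); every one is W ⇒ L
n=9: can move to 8, which is L ⇒ W
n=10: can move to 8, which is L ⇒ W
n=11: can move to 0, which is L ⇒ W
n=12: moves to 9(W), 10(W), 11(W); every one is W ⇒ L
n=13: can move to 0, which is L ⇒ W
n=14: can move to 12, which is L ⇒ W
n=15: can move to 12, which is L ⇒ W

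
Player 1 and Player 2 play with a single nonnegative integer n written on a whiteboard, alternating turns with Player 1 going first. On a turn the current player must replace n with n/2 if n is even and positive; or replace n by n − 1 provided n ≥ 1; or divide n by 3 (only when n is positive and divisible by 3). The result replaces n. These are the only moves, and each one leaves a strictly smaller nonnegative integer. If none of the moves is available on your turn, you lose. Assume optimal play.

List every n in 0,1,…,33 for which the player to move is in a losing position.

0, 2, 5, 7, 9, 11, 13, 16, 19, 23, 25, 28, 30

Build the W/L table. Terminal = L. A non-terminal position is W if it has a move to some L; otherwise it is L.
n=0: no move → L
n=1: can move to 0, which is L ⇒ W
n=2: the only move is to 1(W), a W ⇒ L
n=3: can move to 2, which is L ⇒ W
n=4: can move to 2, which is L ⇒ W
n=5: the only move is to 4(W), a W ⇒ L
n=6: can move to 2, which is L ⇒ W
n=7: the only move is to 6(W), a W ⇒ L
n=8: can move to 7, which is L ⇒ W
n=9: moves to 3(W), 8(W); every one is W ⇒ L
n=10: can move to 5, which is L ⇒ W
n=11: the only move is to 10(W), a W ⇒ L
n=12: can move to 11, which is L ⇒ W
n=13: the only move is to 12(W), a W ⇒ L
n=14: can move to 7, which is L ⇒ W
n=15: can move to 5, which is L ⇒ W
n=16: moves to 8(W), 15(W); every one is W ⇒ L
n=17: can move to 16, which is L ⇒ W
n=18: can move to 9, which is L ⇒ W
n=19: the only move is to 18(W), a W ⇒ L
n=20: can move to 19, which is L ⇒ W
n=21: can move to 7, which is L ⇒ W
n=22: can move to 11, which is L ⇒ W
n=23: the only move is to 22(W), a W ⇒ L
n=24: can move to 23, which is L ⇒ W
n=25: the only move is to 24(W), a W ⇒ L
n=26: can move to 13, which is L ⇒ W
n=27: can move to 9, which is L ⇒ W
n=28: moves to 14(W), 27(W); every one is W ⇒ L
n=29: can move to 28, which is L ⇒ W
n=30: moves to 10(W), 15(W), 29(W); every one is W ⇒ L
n=31: can move to 30, which is L ⇒ W
n=32: can move to 16, which is L ⇒ W
n=33: can move to 11, which is L ⇒ W
The losing starting values of n are exactly the entries labelled L in this table (13 of them).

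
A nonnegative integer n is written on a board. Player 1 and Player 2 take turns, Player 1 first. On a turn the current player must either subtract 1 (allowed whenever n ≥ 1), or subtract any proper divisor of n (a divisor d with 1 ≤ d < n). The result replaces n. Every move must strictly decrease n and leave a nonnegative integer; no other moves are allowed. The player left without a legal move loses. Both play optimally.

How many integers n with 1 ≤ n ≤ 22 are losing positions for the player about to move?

10

Positions with no move are L. A position that does have a move is losing for the player to move precisely when every available move leads to a winning position for the opponent. Fill in the labels:
n=0: no move → L
n=1: →0(L), so W
n=2: →1(W) only, which is W, so L
n=3: →2(L), so W
n=4: →2(L), so W
n=5: →4(W) only, which is W, so L
n=6: →5(L), so W
n=7: →6(W) only, which is W, so L
n=8: →7(L), so W
n=9: →6(W), 8(W) — all W, so L
n=10: →5(L), so W
n=11: →10(W) only, which is W, so L
n=12: →9(L), so W
n=13: →12(W) only, which is W, so L
n=14: →7(L), so W
n=15: →10(W), 12(W), 14(W) — all W, so L
n=16: →15(L), so W
n=17: →16(W) only, which is W, so L
n=18: →9(L), so W
n=19: →18(W) only, which is W, so L
n=20: →15(L), so W
n=21: →14(W), 18(W), 20(W) — all W, so L
n=22: →11(L), so W
L entries with 1 ≤ n ≤ 22 (n=0 is outside the asked range and is not counted): n = 2, 5, 7, 9, 11, 13, 15, 17, 19, 21; that makes 10.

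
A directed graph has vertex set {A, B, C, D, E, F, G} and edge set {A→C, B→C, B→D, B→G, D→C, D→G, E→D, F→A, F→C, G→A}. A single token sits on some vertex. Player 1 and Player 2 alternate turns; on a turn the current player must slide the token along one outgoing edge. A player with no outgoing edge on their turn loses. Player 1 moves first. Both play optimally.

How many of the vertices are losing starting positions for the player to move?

3

Positions with no move are L. A position that does have a move is losing for the player to move precisely when every available move leads to a winning position for the opponent. Fill in the labels:
Every edge goes from a vertex to one that appears earlier in the order C, A, F, G, D, B, E, so processing vertices in that order labels each vertex after all of its successors.
C: no outgoing edge → L
A: →C(L), so W
F: →C(L), so W
G: →A(W) only, which is W, so L
D: →G(L), so W
B: →G(L), so W
E: →D(W) only, which is W, so L
The L vertices are C, E, G; that is 3 in all.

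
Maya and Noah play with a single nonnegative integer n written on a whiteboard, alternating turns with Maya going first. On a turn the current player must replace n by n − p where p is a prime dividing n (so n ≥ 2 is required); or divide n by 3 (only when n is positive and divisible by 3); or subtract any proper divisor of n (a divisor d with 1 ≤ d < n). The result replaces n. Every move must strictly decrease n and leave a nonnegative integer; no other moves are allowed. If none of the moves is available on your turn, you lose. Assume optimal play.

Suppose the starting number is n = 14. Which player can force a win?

Classify positions by backward induction: terminal positions (no move available) are L. From any other position, the mover wins iff some move reaches an L.
n=0: no move → L
n=1: no move → L
n=2: can move to 0, which is L ⇒ W
n=3: can move to 0, which is L ⇒ W
n=4: moves to 2(W), 3(W); every one is W ⇒ L
n=5: can move to 0, which is L ⇒ W
n=6: can move to 4, which is L ⇒ W
n=7: can move to 0, which is L ⇒ W
n=8: can move to 4, which is L ⇒ W
n=9: moves to 3(W), 6(W), 8(W); every one is W ⇒ L
n=10: can move to 9, which is L ⇒ W
n=11: can move to 0, which is L ⇒ W
n=12: can move to 4, which is L ⇒ W
n=13: can move to 0, which is L ⇒ W
n=14: moves to 7(W), 12(W), 13(W); every one is W ⇒ L
Every move from 14 reaches a W position, so the mover loses.

Noah wins.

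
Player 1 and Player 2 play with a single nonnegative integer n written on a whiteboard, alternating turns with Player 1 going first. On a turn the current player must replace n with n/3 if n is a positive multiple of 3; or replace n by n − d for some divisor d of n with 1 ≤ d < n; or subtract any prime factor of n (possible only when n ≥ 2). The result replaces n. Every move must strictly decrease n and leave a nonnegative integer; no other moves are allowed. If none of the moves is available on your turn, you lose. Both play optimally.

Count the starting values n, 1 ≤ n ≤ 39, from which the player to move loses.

Compute win/loss labels from the base case upward. A position with no move is L. Any other position is W if it can reach an L in one move, else L.
n=0: no move → L
n=1: no move → L
n=2: can move to 0, which is L ⇒ W
n=3: can move to 0, which is L ⇒ W
n=4: moves to 2(W), 3(W); every one is W ⇒ L
n=5: can move to 0, which is L ⇒ W
n=6: can move to 4, which is L ⇒ W
n=7: can move to 0, which is L ⇒ W
n=8: can move to 4, which is L ⇒ W
n=9: moves to 3(W), 6(W), 8(W); every one is W ⇒ L
n=10: can move to 9, which is L ⇒ W
n=11: can move to 0, which is L ⇒ W
n=12: can move to 4, which is L ⇒ W
n=13: can move to 0, which is L ⇒ W
n=14: moves to 7(W), 12(W), 13(W); every one is W ⇒ L
n=15: can move to 14, which is L ⇒ W
n=16: can move to 14, which is L ⇒ W
n=17: can move to 0, which is L ⇒ W
n=18: can move to 9, which is L ⇒ W
n=19: can move to 0, which is L ⇒ W
n=20: moves to 10(W), 15(W), 16(W), 18(W), 19(W); every one is W ⇒ L
n=21: can move to 14, which is L ⇒ W
n=22: can move to 20, which is L ⇒ W
n=23: can move to 0, which is L ⇒ W
n=24: can move to 20, which is L ⇒ W
n=25: can move to 20, which is L ⇒ W
n=26: moves to 13(W), 24(W), 25(W); every one is W ⇒ L
n=27: can move to 9, which is L ⇒ W
n=28: can move to 14, which is L ⇒ W
n=29: can move to 0, which is L ⇒ W
n=30: can move to 20, which is L ⇒ W
n=31: can move to 0, which is L ⇒ W
n=32: moves to 16(W), 24(W), 28(W), 30(W), 31(W); every one is W ⇒ L
n=33: can move to 32, which is L ⇒ W
n=34: can move to 32, which is L ⇒ W
n=35: moves to 28(W), 30(W), 34(W); every one is W ⇒ L
n=36: can move to 32, which is L ⇒ W
n=37: can move to 0, which is L ⇒ W
n=38: moves to 19(W), 36(W), 37(W); every one is W ⇒ L
n=39: can move to 26, which is L ⇒ W
L entries with 1 ≤ n ≤ 39 (n=0 is outside the asked range and is not counted): n = 1, 4, 9, 14, 20, 26, 32, 35, 38; that makes 9.

9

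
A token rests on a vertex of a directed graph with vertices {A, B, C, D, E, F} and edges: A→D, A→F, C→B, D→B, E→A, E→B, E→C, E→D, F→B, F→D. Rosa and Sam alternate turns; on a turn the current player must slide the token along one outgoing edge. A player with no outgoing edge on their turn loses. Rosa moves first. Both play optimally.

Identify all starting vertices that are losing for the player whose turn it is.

A, B

Compute win/loss labels from the base case upward. A position with no move is L. Any other position is W if it can reach an L in one move, else L.
Every edge goes from a vertex to one that appears earlier in the order B, D, F, C, A, E, so processing vertices in that order labels each vertex after all of its successors.
B: no outgoing edge → L
D: →B(L), so W
F: →B(L), so W
C: →B(L), so W
A: →F(W), D(W) — all W, so L
E: →A(L), so W
The losing starting vertices are exactly the entries labelled L in this table (2 of them).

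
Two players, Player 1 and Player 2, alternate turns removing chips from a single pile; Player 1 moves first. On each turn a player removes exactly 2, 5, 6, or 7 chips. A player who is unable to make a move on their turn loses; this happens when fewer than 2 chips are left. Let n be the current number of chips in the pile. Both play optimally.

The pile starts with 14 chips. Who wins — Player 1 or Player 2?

Player 1 wins.

Work bottom-up. With no move the player to move loses. Otherwise the position is W if at least one move leads to an L position for the opponent, and L if every move leads to a W.
n=0: no move → L
n=1: no move → L
n=2: reaches L-position 0 → W
n=3: reaches L-position 1 → W
n=4: only reaches 2(W), which is W → L
n=5: reaches L-position 0 → W
n=6: reaches L-position 4 → W
n=7: reaches L-position 1 → W
n=8: reaches L-position 1 → W
n=9: reaches L-position 4 → W
n=10: reaches L-position 4 → W
n=11: reaches L-position 4 → W
n=12: only reaches 10(W), 7(W), 6(W), 5(W), all W → L
n=13: only reaches 11(W), 8(W), 7(W), 6(W), all W → L
n=14: reaches L-position 12 → W
From 14 Player 1 can remove 2, leaving 12, reaching an L position.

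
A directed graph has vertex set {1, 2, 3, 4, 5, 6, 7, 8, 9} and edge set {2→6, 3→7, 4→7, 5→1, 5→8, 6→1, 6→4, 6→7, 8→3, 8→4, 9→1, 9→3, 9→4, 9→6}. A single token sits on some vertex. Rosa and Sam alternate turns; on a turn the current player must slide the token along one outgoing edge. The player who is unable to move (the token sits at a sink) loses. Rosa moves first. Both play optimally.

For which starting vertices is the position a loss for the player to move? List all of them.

1, 2, 7, 8

Positions with no move are L. A position that does have a move is losing for the player to move precisely when every available move leads to a winning position for the opponent. Fill in the labels:
Every edge goes from a vertex to one that appears earlier in the order 1, 7, 4, 3, 6, 9, 2, 8, 5, so processing vertices in that order labels each vertex after all of its successors.
1: no outgoing edge → L
7: no outgoing edge → L
4: can move to 7, which is L ⇒ W
3: can move to 7, which is L ⇒ W
6: can move to 7, which is L ⇒ W
9: can move to 1, which is L ⇒ W
2: the only move is to 6(W), a W ⇒ L
8: moves to 3(W), 4(W); every one is W ⇒ L
5: can move to 8, which is L ⇒ W
Reading off the rows marked L gives the requested list; there are 4 such vertices.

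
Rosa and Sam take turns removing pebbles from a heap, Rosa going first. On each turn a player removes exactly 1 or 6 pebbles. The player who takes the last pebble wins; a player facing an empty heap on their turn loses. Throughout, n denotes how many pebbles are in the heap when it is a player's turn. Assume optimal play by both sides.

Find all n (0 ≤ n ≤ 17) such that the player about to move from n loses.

0, 2, 4, 7, 9, 11, 14, 16

Build the W/L table. Terminal = L. A non-terminal position is W if it has a move to some L; otherwise it is L.
n=0: no move → L
n=1: →0(L), so W
n=2: →1(W) only, which is W, so L
n=3: →2(L), so W
n=4: →3(W) only, which is W, so L
n=5: →4(L), so W
n=6: →0(L), so W
n=7: →6(W), 1(W) — all W, so L
n=8: →7(L), so W
n=9: →8(W), 3(W) — all W, so L
n=10: →9(L), so W
n=11: →10(W), 5(W) — all W, so L
n=12: →11(L), so W
n=13: →7(L), so W
n=14: →13(W), 8(W) — all W, so L
n=15: →14(L), so W
n=16: →15(W), 10(W) — all W, so L
n=17: →16(L), so W
The losing starting values of n are exactly the entries labelled L in this table (8 of them).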